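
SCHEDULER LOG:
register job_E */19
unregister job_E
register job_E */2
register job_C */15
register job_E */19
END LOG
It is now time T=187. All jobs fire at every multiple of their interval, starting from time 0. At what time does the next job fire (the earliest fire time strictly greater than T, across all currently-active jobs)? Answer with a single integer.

Op 1: register job_E */19 -> active={job_E:*/19}
Op 2: unregister job_E -> active={}
Op 3: register job_E */2 -> active={job_E:*/2}
Op 4: register job_C */15 -> active={job_C:*/15, job_E:*/2}
Op 5: register job_E */19 -> active={job_C:*/15, job_E:*/19}
  job_C: interval 15, next fire after T=187 is 195
  job_E: interval 19, next fire after T=187 is 190
Earliest fire time = 190 (job job_E)

Answer: 190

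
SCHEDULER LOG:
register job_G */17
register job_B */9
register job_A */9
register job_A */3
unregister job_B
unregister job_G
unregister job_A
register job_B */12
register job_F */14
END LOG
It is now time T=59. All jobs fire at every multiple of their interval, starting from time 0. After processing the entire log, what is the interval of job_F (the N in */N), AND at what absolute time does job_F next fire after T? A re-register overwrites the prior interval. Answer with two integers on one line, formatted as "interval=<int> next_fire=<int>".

Op 1: register job_G */17 -> active={job_G:*/17}
Op 2: register job_B */9 -> active={job_B:*/9, job_G:*/17}
Op 3: register job_A */9 -> active={job_A:*/9, job_B:*/9, job_G:*/17}
Op 4: register job_A */3 -> active={job_A:*/3, job_B:*/9, job_G:*/17}
Op 5: unregister job_B -> active={job_A:*/3, job_G:*/17}
Op 6: unregister job_G -> active={job_A:*/3}
Op 7: unregister job_A -> active={}
Op 8: register job_B */12 -> active={job_B:*/12}
Op 9: register job_F */14 -> active={job_B:*/12, job_F:*/14}
Final interval of job_F = 14
Next fire of job_F after T=59: (59//14+1)*14 = 70

Answer: interval=14 next_fire=70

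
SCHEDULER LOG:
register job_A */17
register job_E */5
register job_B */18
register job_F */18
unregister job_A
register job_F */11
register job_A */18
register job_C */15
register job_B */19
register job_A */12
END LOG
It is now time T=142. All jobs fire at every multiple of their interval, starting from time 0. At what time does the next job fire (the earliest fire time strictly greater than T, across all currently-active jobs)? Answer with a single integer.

Answer: 143

Derivation:
Op 1: register job_A */17 -> active={job_A:*/17}
Op 2: register job_E */5 -> active={job_A:*/17, job_E:*/5}
Op 3: register job_B */18 -> active={job_A:*/17, job_B:*/18, job_E:*/5}
Op 4: register job_F */18 -> active={job_A:*/17, job_B:*/18, job_E:*/5, job_F:*/18}
Op 5: unregister job_A -> active={job_B:*/18, job_E:*/5, job_F:*/18}
Op 6: register job_F */11 -> active={job_B:*/18, job_E:*/5, job_F:*/11}
Op 7: register job_A */18 -> active={job_A:*/18, job_B:*/18, job_E:*/5, job_F:*/11}
Op 8: register job_C */15 -> active={job_A:*/18, job_B:*/18, job_C:*/15, job_E:*/5, job_F:*/11}
Op 9: register job_B */19 -> active={job_A:*/18, job_B:*/19, job_C:*/15, job_E:*/5, job_F:*/11}
Op 10: register job_A */12 -> active={job_A:*/12, job_B:*/19, job_C:*/15, job_E:*/5, job_F:*/11}
  job_A: interval 12, next fire after T=142 is 144
  job_B: interval 19, next fire after T=142 is 152
  job_C: interval 15, next fire after T=142 is 150
  job_E: interval 5, next fire after T=142 is 145
  job_F: interval 11, next fire after T=142 is 143
Earliest fire time = 143 (job job_F)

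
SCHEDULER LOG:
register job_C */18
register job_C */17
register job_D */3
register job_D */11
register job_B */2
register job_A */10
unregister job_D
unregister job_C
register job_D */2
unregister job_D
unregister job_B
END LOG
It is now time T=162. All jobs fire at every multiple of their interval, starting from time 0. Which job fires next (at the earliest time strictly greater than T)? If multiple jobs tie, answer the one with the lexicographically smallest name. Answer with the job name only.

Op 1: register job_C */18 -> active={job_C:*/18}
Op 2: register job_C */17 -> active={job_C:*/17}
Op 3: register job_D */3 -> active={job_C:*/17, job_D:*/3}
Op 4: register job_D */11 -> active={job_C:*/17, job_D:*/11}
Op 5: register job_B */2 -> active={job_B:*/2, job_C:*/17, job_D:*/11}
Op 6: register job_A */10 -> active={job_A:*/10, job_B:*/2, job_C:*/17, job_D:*/11}
Op 7: unregister job_D -> active={job_A:*/10, job_B:*/2, job_C:*/17}
Op 8: unregister job_C -> active={job_A:*/10, job_B:*/2}
Op 9: register job_D */2 -> active={job_A:*/10, job_B:*/2, job_D:*/2}
Op 10: unregister job_D -> active={job_A:*/10, job_B:*/2}
Op 11: unregister job_B -> active={job_A:*/10}
  job_A: interval 10, next fire after T=162 is 170
Earliest = 170, winner (lex tiebreak) = job_A

Answer: job_A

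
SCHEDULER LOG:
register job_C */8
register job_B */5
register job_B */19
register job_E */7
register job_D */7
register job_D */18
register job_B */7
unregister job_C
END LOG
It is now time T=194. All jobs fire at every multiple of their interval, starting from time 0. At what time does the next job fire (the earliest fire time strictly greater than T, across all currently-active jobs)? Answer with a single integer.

Answer: 196

Derivation:
Op 1: register job_C */8 -> active={job_C:*/8}
Op 2: register job_B */5 -> active={job_B:*/5, job_C:*/8}
Op 3: register job_B */19 -> active={job_B:*/19, job_C:*/8}
Op 4: register job_E */7 -> active={job_B:*/19, job_C:*/8, job_E:*/7}
Op 5: register job_D */7 -> active={job_B:*/19, job_C:*/8, job_D:*/7, job_E:*/7}
Op 6: register job_D */18 -> active={job_B:*/19, job_C:*/8, job_D:*/18, job_E:*/7}
Op 7: register job_B */7 -> active={job_B:*/7, job_C:*/8, job_D:*/18, job_E:*/7}
Op 8: unregister job_C -> active={job_B:*/7, job_D:*/18, job_E:*/7}
  job_B: interval 7, next fire after T=194 is 196
  job_D: interval 18, next fire after T=194 is 198
  job_E: interval 7, next fire after T=194 is 196
Earliest fire time = 196 (job job_B)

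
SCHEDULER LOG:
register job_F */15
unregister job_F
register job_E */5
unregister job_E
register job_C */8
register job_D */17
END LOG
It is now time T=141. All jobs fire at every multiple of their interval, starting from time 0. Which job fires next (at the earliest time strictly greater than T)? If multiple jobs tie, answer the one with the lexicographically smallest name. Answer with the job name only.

Answer: job_C

Derivation:
Op 1: register job_F */15 -> active={job_F:*/15}
Op 2: unregister job_F -> active={}
Op 3: register job_E */5 -> active={job_E:*/5}
Op 4: unregister job_E -> active={}
Op 5: register job_C */8 -> active={job_C:*/8}
Op 6: register job_D */17 -> active={job_C:*/8, job_D:*/17}
  job_C: interval 8, next fire after T=141 is 144
  job_D: interval 17, next fire after T=141 is 153
Earliest = 144, winner (lex tiebreak) = job_C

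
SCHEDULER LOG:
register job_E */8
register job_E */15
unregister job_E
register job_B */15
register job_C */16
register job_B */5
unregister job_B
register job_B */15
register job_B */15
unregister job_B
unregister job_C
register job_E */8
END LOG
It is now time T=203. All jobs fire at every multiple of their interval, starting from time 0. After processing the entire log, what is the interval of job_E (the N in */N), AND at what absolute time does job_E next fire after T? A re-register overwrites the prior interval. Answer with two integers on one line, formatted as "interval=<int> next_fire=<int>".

Answer: interval=8 next_fire=208

Derivation:
Op 1: register job_E */8 -> active={job_E:*/8}
Op 2: register job_E */15 -> active={job_E:*/15}
Op 3: unregister job_E -> active={}
Op 4: register job_B */15 -> active={job_B:*/15}
Op 5: register job_C */16 -> active={job_B:*/15, job_C:*/16}
Op 6: register job_B */5 -> active={job_B:*/5, job_C:*/16}
Op 7: unregister job_B -> active={job_C:*/16}
Op 8: register job_B */15 -> active={job_B:*/15, job_C:*/16}
Op 9: register job_B */15 -> active={job_B:*/15, job_C:*/16}
Op 10: unregister job_B -> active={job_C:*/16}
Op 11: unregister job_C -> active={}
Op 12: register job_E */8 -> active={job_E:*/8}
Final interval of job_E = 8
Next fire of job_E after T=203: (203//8+1)*8 = 208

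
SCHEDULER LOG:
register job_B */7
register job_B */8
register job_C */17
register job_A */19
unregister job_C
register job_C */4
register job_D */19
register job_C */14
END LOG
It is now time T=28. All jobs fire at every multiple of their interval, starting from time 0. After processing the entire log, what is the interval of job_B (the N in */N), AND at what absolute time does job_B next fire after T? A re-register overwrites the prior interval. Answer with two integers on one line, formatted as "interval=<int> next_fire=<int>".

Op 1: register job_B */7 -> active={job_B:*/7}
Op 2: register job_B */8 -> active={job_B:*/8}
Op 3: register job_C */17 -> active={job_B:*/8, job_C:*/17}
Op 4: register job_A */19 -> active={job_A:*/19, job_B:*/8, job_C:*/17}
Op 5: unregister job_C -> active={job_A:*/19, job_B:*/8}
Op 6: register job_C */4 -> active={job_A:*/19, job_B:*/8, job_C:*/4}
Op 7: register job_D */19 -> active={job_A:*/19, job_B:*/8, job_C:*/4, job_D:*/19}
Op 8: register job_C */14 -> active={job_A:*/19, job_B:*/8, job_C:*/14, job_D:*/19}
Final interval of job_B = 8
Next fire of job_B after T=28: (28//8+1)*8 = 32

Answer: interval=8 next_fire=32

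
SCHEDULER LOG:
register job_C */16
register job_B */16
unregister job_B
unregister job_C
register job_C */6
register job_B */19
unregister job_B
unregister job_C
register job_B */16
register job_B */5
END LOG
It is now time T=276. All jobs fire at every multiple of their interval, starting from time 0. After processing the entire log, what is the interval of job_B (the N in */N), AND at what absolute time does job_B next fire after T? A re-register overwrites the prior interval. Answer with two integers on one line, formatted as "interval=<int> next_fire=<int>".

Answer: interval=5 next_fire=280

Derivation:
Op 1: register job_C */16 -> active={job_C:*/16}
Op 2: register job_B */16 -> active={job_B:*/16, job_C:*/16}
Op 3: unregister job_B -> active={job_C:*/16}
Op 4: unregister job_C -> active={}
Op 5: register job_C */6 -> active={job_C:*/6}
Op 6: register job_B */19 -> active={job_B:*/19, job_C:*/6}
Op 7: unregister job_B -> active={job_C:*/6}
Op 8: unregister job_C -> active={}
Op 9: register job_B */16 -> active={job_B:*/16}
Op 10: register job_B */5 -> active={job_B:*/5}
Final interval of job_B = 5
Next fire of job_B after T=276: (276//5+1)*5 = 280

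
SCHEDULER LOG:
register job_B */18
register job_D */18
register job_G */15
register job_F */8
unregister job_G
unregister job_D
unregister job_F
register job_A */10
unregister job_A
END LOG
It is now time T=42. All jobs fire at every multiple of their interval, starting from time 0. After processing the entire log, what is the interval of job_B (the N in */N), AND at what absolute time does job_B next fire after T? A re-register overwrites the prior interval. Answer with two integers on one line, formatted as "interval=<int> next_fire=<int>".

Answer: interval=18 next_fire=54

Derivation:
Op 1: register job_B */18 -> active={job_B:*/18}
Op 2: register job_D */18 -> active={job_B:*/18, job_D:*/18}
Op 3: register job_G */15 -> active={job_B:*/18, job_D:*/18, job_G:*/15}
Op 4: register job_F */8 -> active={job_B:*/18, job_D:*/18, job_F:*/8, job_G:*/15}
Op 5: unregister job_G -> active={job_B:*/18, job_D:*/18, job_F:*/8}
Op 6: unregister job_D -> active={job_B:*/18, job_F:*/8}
Op 7: unregister job_F -> active={job_B:*/18}
Op 8: register job_A */10 -> active={job_A:*/10, job_B:*/18}
Op 9: unregister job_A -> active={job_B:*/18}
Final interval of job_B = 18
Next fire of job_B after T=42: (42//18+1)*18 = 54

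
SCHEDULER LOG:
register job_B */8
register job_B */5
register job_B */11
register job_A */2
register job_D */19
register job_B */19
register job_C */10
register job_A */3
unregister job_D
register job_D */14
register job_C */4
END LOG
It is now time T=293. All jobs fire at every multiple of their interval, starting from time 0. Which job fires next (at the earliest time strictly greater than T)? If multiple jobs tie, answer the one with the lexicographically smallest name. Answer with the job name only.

Op 1: register job_B */8 -> active={job_B:*/8}
Op 2: register job_B */5 -> active={job_B:*/5}
Op 3: register job_B */11 -> active={job_B:*/11}
Op 4: register job_A */2 -> active={job_A:*/2, job_B:*/11}
Op 5: register job_D */19 -> active={job_A:*/2, job_B:*/11, job_D:*/19}
Op 6: register job_B */19 -> active={job_A:*/2, job_B:*/19, job_D:*/19}
Op 7: register job_C */10 -> active={job_A:*/2, job_B:*/19, job_C:*/10, job_D:*/19}
Op 8: register job_A */3 -> active={job_A:*/3, job_B:*/19, job_C:*/10, job_D:*/19}
Op 9: unregister job_D -> active={job_A:*/3, job_B:*/19, job_C:*/10}
Op 10: register job_D */14 -> active={job_A:*/3, job_B:*/19, job_C:*/10, job_D:*/14}
Op 11: register job_C */4 -> active={job_A:*/3, job_B:*/19, job_C:*/4, job_D:*/14}
  job_A: interval 3, next fire after T=293 is 294
  job_B: interval 19, next fire after T=293 is 304
  job_C: interval 4, next fire after T=293 is 296
  job_D: interval 14, next fire after T=293 is 294
Earliest = 294, winner (lex tiebreak) = job_A

Answer: job_A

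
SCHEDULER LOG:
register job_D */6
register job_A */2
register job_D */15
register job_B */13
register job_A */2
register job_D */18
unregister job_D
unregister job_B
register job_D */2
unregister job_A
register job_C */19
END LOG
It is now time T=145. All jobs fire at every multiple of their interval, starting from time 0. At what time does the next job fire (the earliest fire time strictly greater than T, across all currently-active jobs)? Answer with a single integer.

Op 1: register job_D */6 -> active={job_D:*/6}
Op 2: register job_A */2 -> active={job_A:*/2, job_D:*/6}
Op 3: register job_D */15 -> active={job_A:*/2, job_D:*/15}
Op 4: register job_B */13 -> active={job_A:*/2, job_B:*/13, job_D:*/15}
Op 5: register job_A */2 -> active={job_A:*/2, job_B:*/13, job_D:*/15}
Op 6: register job_D */18 -> active={job_A:*/2, job_B:*/13, job_D:*/18}
Op 7: unregister job_D -> active={job_A:*/2, job_B:*/13}
Op 8: unregister job_B -> active={job_A:*/2}
Op 9: register job_D */2 -> active={job_A:*/2, job_D:*/2}
Op 10: unregister job_A -> active={job_D:*/2}
Op 11: register job_C */19 -> active={job_C:*/19, job_D:*/2}
  job_C: interval 19, next fire after T=145 is 152
  job_D: interval 2, next fire after T=145 is 146
Earliest fire time = 146 (job job_D)

Answer: 146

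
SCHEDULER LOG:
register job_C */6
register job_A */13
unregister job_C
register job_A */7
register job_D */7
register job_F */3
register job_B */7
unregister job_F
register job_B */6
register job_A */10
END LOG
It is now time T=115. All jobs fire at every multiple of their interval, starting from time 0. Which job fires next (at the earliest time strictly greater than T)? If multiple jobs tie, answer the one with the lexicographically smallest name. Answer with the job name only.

Answer: job_D

Derivation:
Op 1: register job_C */6 -> active={job_C:*/6}
Op 2: register job_A */13 -> active={job_A:*/13, job_C:*/6}
Op 3: unregister job_C -> active={job_A:*/13}
Op 4: register job_A */7 -> active={job_A:*/7}
Op 5: register job_D */7 -> active={job_A:*/7, job_D:*/7}
Op 6: register job_F */3 -> active={job_A:*/7, job_D:*/7, job_F:*/3}
Op 7: register job_B */7 -> active={job_A:*/7, job_B:*/7, job_D:*/7, job_F:*/3}
Op 8: unregister job_F -> active={job_A:*/7, job_B:*/7, job_D:*/7}
Op 9: register job_B */6 -> active={job_A:*/7, job_B:*/6, job_D:*/7}
Op 10: register job_A */10 -> active={job_A:*/10, job_B:*/6, job_D:*/7}
  job_A: interval 10, next fire after T=115 is 120
  job_B: interval 6, next fire after T=115 is 120
  job_D: interval 7, next fire after T=115 is 119
Earliest = 119, winner (lex tiebreak) = job_D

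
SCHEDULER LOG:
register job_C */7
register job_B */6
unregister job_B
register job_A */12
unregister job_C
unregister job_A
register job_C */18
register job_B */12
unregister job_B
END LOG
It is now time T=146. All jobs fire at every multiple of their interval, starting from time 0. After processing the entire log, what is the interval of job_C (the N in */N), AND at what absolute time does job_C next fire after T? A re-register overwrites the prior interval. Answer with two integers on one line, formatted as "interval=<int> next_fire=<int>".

Answer: interval=18 next_fire=162

Derivation:
Op 1: register job_C */7 -> active={job_C:*/7}
Op 2: register job_B */6 -> active={job_B:*/6, job_C:*/7}
Op 3: unregister job_B -> active={job_C:*/7}
Op 4: register job_A */12 -> active={job_A:*/12, job_C:*/7}
Op 5: unregister job_C -> active={job_A:*/12}
Op 6: unregister job_A -> active={}
Op 7: register job_C */18 -> active={job_C:*/18}
Op 8: register job_B */12 -> active={job_B:*/12, job_C:*/18}
Op 9: unregister job_B -> active={job_C:*/18}
Final interval of job_C = 18
Next fire of job_C after T=146: (146//18+1)*18 = 162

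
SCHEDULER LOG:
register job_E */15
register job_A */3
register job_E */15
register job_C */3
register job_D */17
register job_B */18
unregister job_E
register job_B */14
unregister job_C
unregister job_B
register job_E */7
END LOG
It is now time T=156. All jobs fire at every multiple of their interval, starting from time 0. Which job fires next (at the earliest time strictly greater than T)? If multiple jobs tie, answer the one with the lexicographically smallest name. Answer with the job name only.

Op 1: register job_E */15 -> active={job_E:*/15}
Op 2: register job_A */3 -> active={job_A:*/3, job_E:*/15}
Op 3: register job_E */15 -> active={job_A:*/3, job_E:*/15}
Op 4: register job_C */3 -> active={job_A:*/3, job_C:*/3, job_E:*/15}
Op 5: register job_D */17 -> active={job_A:*/3, job_C:*/3, job_D:*/17, job_E:*/15}
Op 6: register job_B */18 -> active={job_A:*/3, job_B:*/18, job_C:*/3, job_D:*/17, job_E:*/15}
Op 7: unregister job_E -> active={job_A:*/3, job_B:*/18, job_C:*/3, job_D:*/17}
Op 8: register job_B */14 -> active={job_A:*/3, job_B:*/14, job_C:*/3, job_D:*/17}
Op 9: unregister job_C -> active={job_A:*/3, job_B:*/14, job_D:*/17}
Op 10: unregister job_B -> active={job_A:*/3, job_D:*/17}
Op 11: register job_E */7 -> active={job_A:*/3, job_D:*/17, job_E:*/7}
  job_A: interval 3, next fire after T=156 is 159
  job_D: interval 17, next fire after T=156 is 170
  job_E: interval 7, next fire after T=156 is 161
Earliest = 159, winner (lex tiebreak) = job_A

Answer: job_A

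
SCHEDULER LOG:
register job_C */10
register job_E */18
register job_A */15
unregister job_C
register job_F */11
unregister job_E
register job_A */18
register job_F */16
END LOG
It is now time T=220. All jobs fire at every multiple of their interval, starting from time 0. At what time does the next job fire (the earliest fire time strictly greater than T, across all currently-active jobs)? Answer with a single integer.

Op 1: register job_C */10 -> active={job_C:*/10}
Op 2: register job_E */18 -> active={job_C:*/10, job_E:*/18}
Op 3: register job_A */15 -> active={job_A:*/15, job_C:*/10, job_E:*/18}
Op 4: unregister job_C -> active={job_A:*/15, job_E:*/18}
Op 5: register job_F */11 -> active={job_A:*/15, job_E:*/18, job_F:*/11}
Op 6: unregister job_E -> active={job_A:*/15, job_F:*/11}
Op 7: register job_A */18 -> active={job_A:*/18, job_F:*/11}
Op 8: register job_F */16 -> active={job_A:*/18, job_F:*/16}
  job_A: interval 18, next fire after T=220 is 234
  job_F: interval 16, next fire after T=220 is 224
Earliest fire time = 224 (job job_F)

Answer: 224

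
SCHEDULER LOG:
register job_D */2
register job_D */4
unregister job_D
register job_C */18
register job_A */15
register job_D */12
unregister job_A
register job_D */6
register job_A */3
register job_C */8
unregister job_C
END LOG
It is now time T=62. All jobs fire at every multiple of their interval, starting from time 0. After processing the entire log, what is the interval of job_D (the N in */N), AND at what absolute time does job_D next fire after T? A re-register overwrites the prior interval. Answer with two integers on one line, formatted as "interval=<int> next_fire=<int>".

Answer: interval=6 next_fire=66

Derivation:
Op 1: register job_D */2 -> active={job_D:*/2}
Op 2: register job_D */4 -> active={job_D:*/4}
Op 3: unregister job_D -> active={}
Op 4: register job_C */18 -> active={job_C:*/18}
Op 5: register job_A */15 -> active={job_A:*/15, job_C:*/18}
Op 6: register job_D */12 -> active={job_A:*/15, job_C:*/18, job_D:*/12}
Op 7: unregister job_A -> active={job_C:*/18, job_D:*/12}
Op 8: register job_D */6 -> active={job_C:*/18, job_D:*/6}
Op 9: register job_A */3 -> active={job_A:*/3, job_C:*/18, job_D:*/6}
Op 10: register job_C */8 -> active={job_A:*/3, job_C:*/8, job_D:*/6}
Op 11: unregister job_C -> active={job_A:*/3, job_D:*/6}
Final interval of job_D = 6
Next fire of job_D after T=62: (62//6+1)*6 = 66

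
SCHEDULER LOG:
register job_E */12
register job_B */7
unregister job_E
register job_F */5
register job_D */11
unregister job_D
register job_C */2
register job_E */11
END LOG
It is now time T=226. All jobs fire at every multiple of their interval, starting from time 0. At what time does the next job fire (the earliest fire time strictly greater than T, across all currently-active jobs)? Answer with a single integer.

Op 1: register job_E */12 -> active={job_E:*/12}
Op 2: register job_B */7 -> active={job_B:*/7, job_E:*/12}
Op 3: unregister job_E -> active={job_B:*/7}
Op 4: register job_F */5 -> active={job_B:*/7, job_F:*/5}
Op 5: register job_D */11 -> active={job_B:*/7, job_D:*/11, job_F:*/5}
Op 6: unregister job_D -> active={job_B:*/7, job_F:*/5}
Op 7: register job_C */2 -> active={job_B:*/7, job_C:*/2, job_F:*/5}
Op 8: register job_E */11 -> active={job_B:*/7, job_C:*/2, job_E:*/11, job_F:*/5}
  job_B: interval 7, next fire after T=226 is 231
  job_C: interval 2, next fire after T=226 is 228
  job_E: interval 11, next fire after T=226 is 231
  job_F: interval 5, next fire after T=226 is 230
Earliest fire time = 228 (job job_C)

Answer: 228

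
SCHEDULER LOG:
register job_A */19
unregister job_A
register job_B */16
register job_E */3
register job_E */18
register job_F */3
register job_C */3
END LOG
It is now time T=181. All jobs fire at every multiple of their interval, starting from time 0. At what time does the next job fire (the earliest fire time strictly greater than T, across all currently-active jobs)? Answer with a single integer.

Answer: 183

Derivation:
Op 1: register job_A */19 -> active={job_A:*/19}
Op 2: unregister job_A -> active={}
Op 3: register job_B */16 -> active={job_B:*/16}
Op 4: register job_E */3 -> active={job_B:*/16, job_E:*/3}
Op 5: register job_E */18 -> active={job_B:*/16, job_E:*/18}
Op 6: register job_F */3 -> active={job_B:*/16, job_E:*/18, job_F:*/3}
Op 7: register job_C */3 -> active={job_B:*/16, job_C:*/3, job_E:*/18, job_F:*/3}
  job_B: interval 16, next fire after T=181 is 192
  job_C: interval 3, next fire after T=181 is 183
  job_E: interval 18, next fire after T=181 is 198
  job_F: interval 3, next fire after T=181 is 183
Earliest fire time = 183 (job job_C)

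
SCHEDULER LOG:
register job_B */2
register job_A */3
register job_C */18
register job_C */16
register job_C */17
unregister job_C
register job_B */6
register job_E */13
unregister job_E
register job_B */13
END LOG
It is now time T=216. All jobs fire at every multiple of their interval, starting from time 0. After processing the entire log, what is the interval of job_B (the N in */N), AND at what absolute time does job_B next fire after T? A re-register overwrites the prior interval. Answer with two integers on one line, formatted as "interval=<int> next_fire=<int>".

Op 1: register job_B */2 -> active={job_B:*/2}
Op 2: register job_A */3 -> active={job_A:*/3, job_B:*/2}
Op 3: register job_C */18 -> active={job_A:*/3, job_B:*/2, job_C:*/18}
Op 4: register job_C */16 -> active={job_A:*/3, job_B:*/2, job_C:*/16}
Op 5: register job_C */17 -> active={job_A:*/3, job_B:*/2, job_C:*/17}
Op 6: unregister job_C -> active={job_A:*/3, job_B:*/2}
Op 7: register job_B */6 -> active={job_A:*/3, job_B:*/6}
Op 8: register job_E */13 -> active={job_A:*/3, job_B:*/6, job_E:*/13}
Op 9: unregister job_E -> active={job_A:*/3, job_B:*/6}
Op 10: register job_B */13 -> active={job_A:*/3, job_B:*/13}
Final interval of job_B = 13
Next fire of job_B after T=216: (216//13+1)*13 = 221

Answer: interval=13 next_fire=221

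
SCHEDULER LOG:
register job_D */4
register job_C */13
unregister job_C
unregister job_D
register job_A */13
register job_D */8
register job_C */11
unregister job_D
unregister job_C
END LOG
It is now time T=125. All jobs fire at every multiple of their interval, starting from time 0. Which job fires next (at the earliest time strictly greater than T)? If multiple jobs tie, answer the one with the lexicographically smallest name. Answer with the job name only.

Answer: job_A

Derivation:
Op 1: register job_D */4 -> active={job_D:*/4}
Op 2: register job_C */13 -> active={job_C:*/13, job_D:*/4}
Op 3: unregister job_C -> active={job_D:*/4}
Op 4: unregister job_D -> active={}
Op 5: register job_A */13 -> active={job_A:*/13}
Op 6: register job_D */8 -> active={job_A:*/13, job_D:*/8}
Op 7: register job_C */11 -> active={job_A:*/13, job_C:*/11, job_D:*/8}
Op 8: unregister job_D -> active={job_A:*/13, job_C:*/11}
Op 9: unregister job_C -> active={job_A:*/13}
  job_A: interval 13, next fire after T=125 is 130
Earliest = 130, winner (lex tiebreak) = job_A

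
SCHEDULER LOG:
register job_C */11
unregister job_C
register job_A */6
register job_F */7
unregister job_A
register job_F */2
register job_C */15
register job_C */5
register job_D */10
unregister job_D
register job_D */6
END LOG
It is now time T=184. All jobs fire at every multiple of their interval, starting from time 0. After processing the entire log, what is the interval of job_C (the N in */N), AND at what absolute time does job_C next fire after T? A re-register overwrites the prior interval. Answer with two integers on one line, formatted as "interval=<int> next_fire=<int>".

Op 1: register job_C */11 -> active={job_C:*/11}
Op 2: unregister job_C -> active={}
Op 3: register job_A */6 -> active={job_A:*/6}
Op 4: register job_F */7 -> active={job_A:*/6, job_F:*/7}
Op 5: unregister job_A -> active={job_F:*/7}
Op 6: register job_F */2 -> active={job_F:*/2}
Op 7: register job_C */15 -> active={job_C:*/15, job_F:*/2}
Op 8: register job_C */5 -> active={job_C:*/5, job_F:*/2}
Op 9: register job_D */10 -> active={job_C:*/5, job_D:*/10, job_F:*/2}
Op 10: unregister job_D -> active={job_C:*/5, job_F:*/2}
Op 11: register job_D */6 -> active={job_C:*/5, job_D:*/6, job_F:*/2}
Final interval of job_C = 5
Next fire of job_C after T=184: (184//5+1)*5 = 185

Answer: interval=5 next_fire=185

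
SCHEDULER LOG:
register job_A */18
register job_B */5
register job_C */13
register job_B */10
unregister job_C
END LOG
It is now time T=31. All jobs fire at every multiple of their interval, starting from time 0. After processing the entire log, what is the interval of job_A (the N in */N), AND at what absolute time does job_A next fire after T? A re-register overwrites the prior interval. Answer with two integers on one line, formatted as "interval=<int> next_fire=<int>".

Answer: interval=18 next_fire=36

Derivation:
Op 1: register job_A */18 -> active={job_A:*/18}
Op 2: register job_B */5 -> active={job_A:*/18, job_B:*/5}
Op 3: register job_C */13 -> active={job_A:*/18, job_B:*/5, job_C:*/13}
Op 4: register job_B */10 -> active={job_A:*/18, job_B:*/10, job_C:*/13}
Op 5: unregister job_C -> active={job_A:*/18, job_B:*/10}
Final interval of job_A = 18
Next fire of job_A after T=31: (31//18+1)*18 = 36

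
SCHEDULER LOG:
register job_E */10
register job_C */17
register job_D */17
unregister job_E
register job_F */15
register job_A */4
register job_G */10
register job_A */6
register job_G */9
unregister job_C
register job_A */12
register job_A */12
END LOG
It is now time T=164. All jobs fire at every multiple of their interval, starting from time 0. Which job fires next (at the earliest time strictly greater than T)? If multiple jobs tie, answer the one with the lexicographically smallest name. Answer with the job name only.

Op 1: register job_E */10 -> active={job_E:*/10}
Op 2: register job_C */17 -> active={job_C:*/17, job_E:*/10}
Op 3: register job_D */17 -> active={job_C:*/17, job_D:*/17, job_E:*/10}
Op 4: unregister job_E -> active={job_C:*/17, job_D:*/17}
Op 5: register job_F */15 -> active={job_C:*/17, job_D:*/17, job_F:*/15}
Op 6: register job_A */4 -> active={job_A:*/4, job_C:*/17, job_D:*/17, job_F:*/15}
Op 7: register job_G */10 -> active={job_A:*/4, job_C:*/17, job_D:*/17, job_F:*/15, job_G:*/10}
Op 8: register job_A */6 -> active={job_A:*/6, job_C:*/17, job_D:*/17, job_F:*/15, job_G:*/10}
Op 9: register job_G */9 -> active={job_A:*/6, job_C:*/17, job_D:*/17, job_F:*/15, job_G:*/9}
Op 10: unregister job_C -> active={job_A:*/6, job_D:*/17, job_F:*/15, job_G:*/9}
Op 11: register job_A */12 -> active={job_A:*/12, job_D:*/17, job_F:*/15, job_G:*/9}
Op 12: register job_A */12 -> active={job_A:*/12, job_D:*/17, job_F:*/15, job_G:*/9}
  job_A: interval 12, next fire after T=164 is 168
  job_D: interval 17, next fire after T=164 is 170
  job_F: interval 15, next fire after T=164 is 165
  job_G: interval 9, next fire after T=164 is 171
Earliest = 165, winner (lex tiebreak) = job_F

Answer: job_F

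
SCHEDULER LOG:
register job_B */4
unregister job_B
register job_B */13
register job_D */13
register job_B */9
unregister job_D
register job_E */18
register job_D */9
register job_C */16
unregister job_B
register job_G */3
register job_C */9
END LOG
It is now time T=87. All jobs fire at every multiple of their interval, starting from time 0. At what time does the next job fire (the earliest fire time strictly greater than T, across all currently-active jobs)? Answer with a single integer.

Answer: 90

Derivation:
Op 1: register job_B */4 -> active={job_B:*/4}
Op 2: unregister job_B -> active={}
Op 3: register job_B */13 -> active={job_B:*/13}
Op 4: register job_D */13 -> active={job_B:*/13, job_D:*/13}
Op 5: register job_B */9 -> active={job_B:*/9, job_D:*/13}
Op 6: unregister job_D -> active={job_B:*/9}
Op 7: register job_E */18 -> active={job_B:*/9, job_E:*/18}
Op 8: register job_D */9 -> active={job_B:*/9, job_D:*/9, job_E:*/18}
Op 9: register job_C */16 -> active={job_B:*/9, job_C:*/16, job_D:*/9, job_E:*/18}
Op 10: unregister job_B -> active={job_C:*/16, job_D:*/9, job_E:*/18}
Op 11: register job_G */3 -> active={job_C:*/16, job_D:*/9, job_E:*/18, job_G:*/3}
Op 12: register job_C */9 -> active={job_C:*/9, job_D:*/9, job_E:*/18, job_G:*/3}
  job_C: interval 9, next fire after T=87 is 90
  job_D: interval 9, next fire after T=87 is 90
  job_E: interval 18, next fire after T=87 is 90
  job_G: interval 3, next fire after T=87 is 90
Earliest fire time = 90 (job job_C)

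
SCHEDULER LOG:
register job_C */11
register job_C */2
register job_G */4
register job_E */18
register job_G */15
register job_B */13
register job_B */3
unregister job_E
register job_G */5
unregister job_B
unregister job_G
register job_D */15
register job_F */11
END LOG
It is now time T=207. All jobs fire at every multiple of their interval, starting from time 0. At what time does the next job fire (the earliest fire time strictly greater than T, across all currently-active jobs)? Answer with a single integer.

Answer: 208

Derivation:
Op 1: register job_C */11 -> active={job_C:*/11}
Op 2: register job_C */2 -> active={job_C:*/2}
Op 3: register job_G */4 -> active={job_C:*/2, job_G:*/4}
Op 4: register job_E */18 -> active={job_C:*/2, job_E:*/18, job_G:*/4}
Op 5: register job_G */15 -> active={job_C:*/2, job_E:*/18, job_G:*/15}
Op 6: register job_B */13 -> active={job_B:*/13, job_C:*/2, job_E:*/18, job_G:*/15}
Op 7: register job_B */3 -> active={job_B:*/3, job_C:*/2, job_E:*/18, job_G:*/15}
Op 8: unregister job_E -> active={job_B:*/3, job_C:*/2, job_G:*/15}
Op 9: register job_G */5 -> active={job_B:*/3, job_C:*/2, job_G:*/5}
Op 10: unregister job_B -> active={job_C:*/2, job_G:*/5}
Op 11: unregister job_G -> active={job_C:*/2}
Op 12: register job_D */15 -> active={job_C:*/2, job_D:*/15}
Op 13: register job_F */11 -> active={job_C:*/2, job_D:*/15, job_F:*/11}
  job_C: interval 2, next fire after T=207 is 208
  job_D: interval 15, next fire after T=207 is 210
  job_F: interval 11, next fire after T=207 is 209
Earliest fire time = 208 (job job_C)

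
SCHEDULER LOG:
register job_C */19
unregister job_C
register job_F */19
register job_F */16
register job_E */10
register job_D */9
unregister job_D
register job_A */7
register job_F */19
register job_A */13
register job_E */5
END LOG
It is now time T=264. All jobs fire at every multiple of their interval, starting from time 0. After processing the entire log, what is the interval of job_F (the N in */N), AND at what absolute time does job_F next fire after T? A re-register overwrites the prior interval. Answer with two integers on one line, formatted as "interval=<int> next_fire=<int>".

Answer: interval=19 next_fire=266

Derivation:
Op 1: register job_C */19 -> active={job_C:*/19}
Op 2: unregister job_C -> active={}
Op 3: register job_F */19 -> active={job_F:*/19}
Op 4: register job_F */16 -> active={job_F:*/16}
Op 5: register job_E */10 -> active={job_E:*/10, job_F:*/16}
Op 6: register job_D */9 -> active={job_D:*/9, job_E:*/10, job_F:*/16}
Op 7: unregister job_D -> active={job_E:*/10, job_F:*/16}
Op 8: register job_A */7 -> active={job_A:*/7, job_E:*/10, job_F:*/16}
Op 9: register job_F */19 -> active={job_A:*/7, job_E:*/10, job_F:*/19}
Op 10: register job_A */13 -> active={job_A:*/13, job_E:*/10, job_F:*/19}
Op 11: register job_E */5 -> active={job_A:*/13, job_E:*/5, job_F:*/19}
Final interval of job_F = 19
Next fire of job_F after T=264: (264//19+1)*19 = 266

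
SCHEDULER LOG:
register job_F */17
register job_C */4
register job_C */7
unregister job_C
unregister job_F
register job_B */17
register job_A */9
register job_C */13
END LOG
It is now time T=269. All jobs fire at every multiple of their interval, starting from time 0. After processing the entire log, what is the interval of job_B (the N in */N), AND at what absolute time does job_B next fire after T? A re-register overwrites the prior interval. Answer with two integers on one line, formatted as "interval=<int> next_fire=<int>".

Op 1: register job_F */17 -> active={job_F:*/17}
Op 2: register job_C */4 -> active={job_C:*/4, job_F:*/17}
Op 3: register job_C */7 -> active={job_C:*/7, job_F:*/17}
Op 4: unregister job_C -> active={job_F:*/17}
Op 5: unregister job_F -> active={}
Op 6: register job_B */17 -> active={job_B:*/17}
Op 7: register job_A */9 -> active={job_A:*/9, job_B:*/17}
Op 8: register job_C */13 -> active={job_A:*/9, job_B:*/17, job_C:*/13}
Final interval of job_B = 17
Next fire of job_B after T=269: (269//17+1)*17 = 272

Answer: interval=17 next_fire=272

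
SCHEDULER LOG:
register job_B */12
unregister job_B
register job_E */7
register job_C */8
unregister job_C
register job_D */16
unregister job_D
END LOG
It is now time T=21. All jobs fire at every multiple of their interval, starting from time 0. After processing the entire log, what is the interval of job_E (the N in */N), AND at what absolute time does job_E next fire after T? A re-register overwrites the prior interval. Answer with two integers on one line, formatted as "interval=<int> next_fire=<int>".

Answer: interval=7 next_fire=28

Derivation:
Op 1: register job_B */12 -> active={job_B:*/12}
Op 2: unregister job_B -> active={}
Op 3: register job_E */7 -> active={job_E:*/7}
Op 4: register job_C */8 -> active={job_C:*/8, job_E:*/7}
Op 5: unregister job_C -> active={job_E:*/7}
Op 6: register job_D */16 -> active={job_D:*/16, job_E:*/7}
Op 7: unregister job_D -> active={job_E:*/7}
Final interval of job_E = 7
Next fire of job_E after T=21: (21//7+1)*7 = 28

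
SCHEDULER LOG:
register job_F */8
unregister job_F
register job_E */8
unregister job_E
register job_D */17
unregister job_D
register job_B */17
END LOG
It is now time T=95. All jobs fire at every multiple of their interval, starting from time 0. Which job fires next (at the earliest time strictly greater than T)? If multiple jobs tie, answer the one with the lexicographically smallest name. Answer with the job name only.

Answer: job_B

Derivation:
Op 1: register job_F */8 -> active={job_F:*/8}
Op 2: unregister job_F -> active={}
Op 3: register job_E */8 -> active={job_E:*/8}
Op 4: unregister job_E -> active={}
Op 5: register job_D */17 -> active={job_D:*/17}
Op 6: unregister job_D -> active={}
Op 7: register job_B */17 -> active={job_B:*/17}
  job_B: interval 17, next fire after T=95 is 102
Earliest = 102, winner (lex tiebreak) = job_B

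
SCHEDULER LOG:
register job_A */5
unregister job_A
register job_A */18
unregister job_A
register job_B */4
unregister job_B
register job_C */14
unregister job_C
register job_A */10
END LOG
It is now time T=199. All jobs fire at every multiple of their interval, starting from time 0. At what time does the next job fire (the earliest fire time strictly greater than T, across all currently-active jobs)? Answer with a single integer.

Op 1: register job_A */5 -> active={job_A:*/5}
Op 2: unregister job_A -> active={}
Op 3: register job_A */18 -> active={job_A:*/18}
Op 4: unregister job_A -> active={}
Op 5: register job_B */4 -> active={job_B:*/4}
Op 6: unregister job_B -> active={}
Op 7: register job_C */14 -> active={job_C:*/14}
Op 8: unregister job_C -> active={}
Op 9: register job_A */10 -> active={job_A:*/10}
  job_A: interval 10, next fire after T=199 is 200
Earliest fire time = 200 (job job_A)

Answer: 200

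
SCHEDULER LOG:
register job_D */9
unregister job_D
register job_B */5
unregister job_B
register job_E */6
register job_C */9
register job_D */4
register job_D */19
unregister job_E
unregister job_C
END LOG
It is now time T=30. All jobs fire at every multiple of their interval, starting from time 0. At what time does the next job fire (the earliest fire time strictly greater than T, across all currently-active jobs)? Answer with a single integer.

Answer: 38

Derivation:
Op 1: register job_D */9 -> active={job_D:*/9}
Op 2: unregister job_D -> active={}
Op 3: register job_B */5 -> active={job_B:*/5}
Op 4: unregister job_B -> active={}
Op 5: register job_E */6 -> active={job_E:*/6}
Op 6: register job_C */9 -> active={job_C:*/9, job_E:*/6}
Op 7: register job_D */4 -> active={job_C:*/9, job_D:*/4, job_E:*/6}
Op 8: register job_D */19 -> active={job_C:*/9, job_D:*/19, job_E:*/6}
Op 9: unregister job_E -> active={job_C:*/9, job_D:*/19}
Op 10: unregister job_C -> active={job_D:*/19}
  job_D: interval 19, next fire after T=30 is 38
Earliest fire time = 38 (job job_D)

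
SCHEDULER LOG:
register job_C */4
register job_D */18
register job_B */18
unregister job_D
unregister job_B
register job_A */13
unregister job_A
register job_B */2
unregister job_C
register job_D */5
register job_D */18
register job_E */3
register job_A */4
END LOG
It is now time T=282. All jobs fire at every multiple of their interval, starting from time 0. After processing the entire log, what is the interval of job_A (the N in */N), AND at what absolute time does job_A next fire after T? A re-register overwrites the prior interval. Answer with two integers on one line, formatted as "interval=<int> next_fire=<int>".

Op 1: register job_C */4 -> active={job_C:*/4}
Op 2: register job_D */18 -> active={job_C:*/4, job_D:*/18}
Op 3: register job_B */18 -> active={job_B:*/18, job_C:*/4, job_D:*/18}
Op 4: unregister job_D -> active={job_B:*/18, job_C:*/4}
Op 5: unregister job_B -> active={job_C:*/4}
Op 6: register job_A */13 -> active={job_A:*/13, job_C:*/4}
Op 7: unregister job_A -> active={job_C:*/4}
Op 8: register job_B */2 -> active={job_B:*/2, job_C:*/4}
Op 9: unregister job_C -> active={job_B:*/2}
Op 10: register job_D */5 -> active={job_B:*/2, job_D:*/5}
Op 11: register job_D */18 -> active={job_B:*/2, job_D:*/18}
Op 12: register job_E */3 -> active={job_B:*/2, job_D:*/18, job_E:*/3}
Op 13: register job_A */4 -> active={job_A:*/4, job_B:*/2, job_D:*/18, job_E:*/3}
Final interval of job_A = 4
Next fire of job_A after T=282: (282//4+1)*4 = 284

Answer: interval=4 next_fire=284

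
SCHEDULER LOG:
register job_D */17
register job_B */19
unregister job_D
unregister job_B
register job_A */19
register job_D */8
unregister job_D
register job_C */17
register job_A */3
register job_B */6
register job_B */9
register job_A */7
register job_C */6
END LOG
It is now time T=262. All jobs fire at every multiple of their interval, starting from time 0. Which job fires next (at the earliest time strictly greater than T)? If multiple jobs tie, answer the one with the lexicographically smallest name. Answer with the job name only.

Answer: job_C

Derivation:
Op 1: register job_D */17 -> active={job_D:*/17}
Op 2: register job_B */19 -> active={job_B:*/19, job_D:*/17}
Op 3: unregister job_D -> active={job_B:*/19}
Op 4: unregister job_B -> active={}
Op 5: register job_A */19 -> active={job_A:*/19}
Op 6: register job_D */8 -> active={job_A:*/19, job_D:*/8}
Op 7: unregister job_D -> active={job_A:*/19}
Op 8: register job_C */17 -> active={job_A:*/19, job_C:*/17}
Op 9: register job_A */3 -> active={job_A:*/3, job_C:*/17}
Op 10: register job_B */6 -> active={job_A:*/3, job_B:*/6, job_C:*/17}
Op 11: register job_B */9 -> active={job_A:*/3, job_B:*/9, job_C:*/17}
Op 12: register job_A */7 -> active={job_A:*/7, job_B:*/9, job_C:*/17}
Op 13: register job_C */6 -> active={job_A:*/7, job_B:*/9, job_C:*/6}
  job_A: interval 7, next fire after T=262 is 266
  job_B: interval 9, next fire after T=262 is 270
  job_C: interval 6, next fire after T=262 is 264
Earliest = 264, winner (lex tiebreak) = job_C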